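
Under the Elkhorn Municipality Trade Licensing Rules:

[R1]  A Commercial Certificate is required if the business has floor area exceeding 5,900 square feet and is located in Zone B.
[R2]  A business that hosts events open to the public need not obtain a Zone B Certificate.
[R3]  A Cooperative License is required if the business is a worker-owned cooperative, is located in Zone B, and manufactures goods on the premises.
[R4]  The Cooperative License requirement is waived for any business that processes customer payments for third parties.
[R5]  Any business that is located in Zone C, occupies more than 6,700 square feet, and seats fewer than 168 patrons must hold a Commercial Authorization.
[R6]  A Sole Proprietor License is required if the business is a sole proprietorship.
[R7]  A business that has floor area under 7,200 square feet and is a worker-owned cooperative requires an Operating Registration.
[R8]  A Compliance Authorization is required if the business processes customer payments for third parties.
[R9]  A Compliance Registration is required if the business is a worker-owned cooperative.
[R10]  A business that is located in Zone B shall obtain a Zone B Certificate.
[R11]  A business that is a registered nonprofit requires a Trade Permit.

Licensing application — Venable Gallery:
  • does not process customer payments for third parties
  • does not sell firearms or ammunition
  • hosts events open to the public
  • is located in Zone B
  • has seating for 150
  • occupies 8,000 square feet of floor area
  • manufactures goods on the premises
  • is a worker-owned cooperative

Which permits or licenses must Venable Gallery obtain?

Commercial Certificate, Compliance Registration, Cooperative License

[R1] floor area 8,000 square feet > 5,900 square feet; is located in Zone B → Commercial Certificate required.
[R2] hosts events open to the public → exempt from Zone B Certificate.
[R3] is a worker-owned cooperative; is located in Zone B; manufactures goods on the premises → Cooperative License required.
[R4] does not process customer payments for third parties → Cooperative License exemption does not apply.
[R5] is located in Zone B (not: is located in Zone C); floor area 8,000 square feet > 6,700 square feet; seating 150 < 168 → Commercial Authorization not required.
[R6] is a worker-owned cooperative (not: is a sole proprietorship) → Sole Proprietor License not required.
[R7] floor area 8,000 square feet ≥ 7,200 square feet; is a worker-owned cooperative → Operating Registration not required.
[R8] does not process customer payments for third parties → Compliance Authorization not required.
[R9] is a worker-owned cooperative → Compliance Registration required.
[R10] is located in Zone B → Zone B Certificate required.
[R11] is a worker-owned cooperative (not: is a registered nonprofit) → Trade Permit not required.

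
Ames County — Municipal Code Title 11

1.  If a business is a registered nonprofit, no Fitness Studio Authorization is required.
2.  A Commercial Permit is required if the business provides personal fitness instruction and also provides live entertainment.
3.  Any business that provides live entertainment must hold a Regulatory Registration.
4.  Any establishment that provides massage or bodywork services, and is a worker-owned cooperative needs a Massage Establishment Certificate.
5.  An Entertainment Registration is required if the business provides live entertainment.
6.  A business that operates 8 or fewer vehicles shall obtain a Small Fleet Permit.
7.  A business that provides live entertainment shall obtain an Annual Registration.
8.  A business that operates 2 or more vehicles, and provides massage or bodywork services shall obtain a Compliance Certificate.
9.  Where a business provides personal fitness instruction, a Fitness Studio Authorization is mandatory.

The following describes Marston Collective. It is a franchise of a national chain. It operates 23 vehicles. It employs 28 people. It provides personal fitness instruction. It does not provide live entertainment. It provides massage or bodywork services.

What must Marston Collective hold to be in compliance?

Compliance Certificate, Fitness Studio Authorization

1. is a franchise of a national chain (not: is a registered nonprofit) → Fitness Studio Authorization exemption does not apply.
2. provides personal fitness instruction; does not provide live entertainment → Commercial Permit not required.
3. does not provide live entertainment → Regulatory Registration not required.
4. provides massage or bodywork services; is a franchise of a national chain (not: is a worker-owned cooperative) → Massage Establishment Certificate not required.
5. does not provide live entertainment → Entertainment Registration not required.
6. vehicles 23 > 8 → Small Fleet Permit not required.
7. does not provide live entertainment → Annual Registration not required.
8. vehicles 23 ≥ 2; provides massage or bodywork services → Compliance Certificate required.
9. provides personal fitness instruction → Fitness Studio Authorization required.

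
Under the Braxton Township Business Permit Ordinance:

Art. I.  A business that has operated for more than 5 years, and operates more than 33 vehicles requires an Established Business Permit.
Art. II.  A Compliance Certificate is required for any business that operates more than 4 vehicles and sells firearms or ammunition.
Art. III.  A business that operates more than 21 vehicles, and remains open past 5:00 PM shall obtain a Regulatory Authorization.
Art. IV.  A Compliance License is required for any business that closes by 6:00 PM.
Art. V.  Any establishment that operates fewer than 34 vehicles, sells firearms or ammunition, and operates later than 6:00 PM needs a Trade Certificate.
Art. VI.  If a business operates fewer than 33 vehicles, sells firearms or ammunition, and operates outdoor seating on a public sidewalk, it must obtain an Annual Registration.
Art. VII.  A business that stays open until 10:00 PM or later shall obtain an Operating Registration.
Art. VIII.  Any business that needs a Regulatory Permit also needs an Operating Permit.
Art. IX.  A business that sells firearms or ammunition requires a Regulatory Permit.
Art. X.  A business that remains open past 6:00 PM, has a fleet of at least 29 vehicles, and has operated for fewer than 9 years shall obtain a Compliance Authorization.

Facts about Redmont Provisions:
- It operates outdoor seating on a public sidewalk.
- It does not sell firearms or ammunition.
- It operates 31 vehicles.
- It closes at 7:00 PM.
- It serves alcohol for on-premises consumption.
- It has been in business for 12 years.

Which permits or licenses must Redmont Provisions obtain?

Art. I. years in business 12 > 5; vehicles 31 ≤ 33 → Established Business Permit not required.
Art. II. vehicles 31 > 4; does not sell firearms or ammunition → Compliance Certificate not required.
Art. III. vehicles 31 > 21; closes 7:00 PM, after 5:00 PM → Regulatory Authorization required.
Art. IV. closes 7:00 PM, after 6:00 PM → Compliance License not required.
Art. V. vehicles 31 < 34; does not sell firearms or ammunition; closes 7:00 PM, after 6:00 PM → Trade Certificate not required.
Art. VI. vehicles 31 < 33; does not sell firearms or ammunition; operates outdoor seating on a public sidewalk → Annual Registration not required.
Art. VII. closes 7:00 PM, at/before 10:00 PM → Operating Registration not required.
Art. VIII. Regulatory Permit is not required → no effect.
Art. IX. does not sell firearms or ammunition → Regulatory Permit not required.
Art. X. closes 7:00 PM, after 6:00 PM; vehicles 31 ≥ 29; years in business 12 ≥ 9 → Compliance Authorization not required.

Regulatory Authorization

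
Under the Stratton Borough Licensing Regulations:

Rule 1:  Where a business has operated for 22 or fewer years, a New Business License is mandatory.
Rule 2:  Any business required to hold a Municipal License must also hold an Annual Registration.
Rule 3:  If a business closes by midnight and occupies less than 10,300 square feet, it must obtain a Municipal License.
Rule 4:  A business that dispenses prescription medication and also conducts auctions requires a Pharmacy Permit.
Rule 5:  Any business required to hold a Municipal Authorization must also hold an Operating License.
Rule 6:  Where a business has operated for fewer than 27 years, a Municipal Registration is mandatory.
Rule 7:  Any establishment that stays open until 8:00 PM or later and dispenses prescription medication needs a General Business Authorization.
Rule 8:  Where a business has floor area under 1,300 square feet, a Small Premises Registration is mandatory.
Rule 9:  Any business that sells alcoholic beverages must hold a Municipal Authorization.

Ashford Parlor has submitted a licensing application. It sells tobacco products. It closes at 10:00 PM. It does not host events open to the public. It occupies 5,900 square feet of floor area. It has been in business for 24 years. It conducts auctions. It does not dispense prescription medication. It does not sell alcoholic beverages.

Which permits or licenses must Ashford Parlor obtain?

Rule 1: years in business 24 > 22 → New Business License not required.
Rule 2: Municipal License is required → Annual Registration also required.
Rule 3: closes 10:00 PM, at/before midnight; floor area 5,900 square feet < 10,300 square feet → Municipal License required.
Rule 4: does not dispense prescription medication; conducts auctions → Pharmacy Permit not required.
Rule 5: Municipal Authorization is not required → no effect.
Rule 6: years in business 24 < 27 → Municipal Registration required.
Rule 7: closes 10:00 PM, after 8:00 PM; does not dispense prescription medication → General Business Authorization not required.
Rule 8: floor area 5,900 square feet ≥ 1,300 square feet → Small Premises Registration not required.
Rule 9: does not sell alcoholic beverages → Municipal Authorization not required.

Annual Registration, Municipal License, Municipal Registration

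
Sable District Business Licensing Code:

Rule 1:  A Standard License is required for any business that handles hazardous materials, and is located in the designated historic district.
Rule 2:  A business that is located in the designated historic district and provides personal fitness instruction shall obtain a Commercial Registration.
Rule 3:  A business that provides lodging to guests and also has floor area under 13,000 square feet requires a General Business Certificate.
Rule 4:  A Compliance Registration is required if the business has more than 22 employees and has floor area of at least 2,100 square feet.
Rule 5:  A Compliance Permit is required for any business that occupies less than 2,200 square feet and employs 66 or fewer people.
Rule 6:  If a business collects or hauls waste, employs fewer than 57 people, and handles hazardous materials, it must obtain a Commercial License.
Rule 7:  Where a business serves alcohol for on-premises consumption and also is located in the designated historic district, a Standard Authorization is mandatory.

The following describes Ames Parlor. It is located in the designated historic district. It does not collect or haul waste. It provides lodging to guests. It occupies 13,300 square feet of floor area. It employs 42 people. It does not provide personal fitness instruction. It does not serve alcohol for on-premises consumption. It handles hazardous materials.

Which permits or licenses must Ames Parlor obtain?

Compliance Registration, Standard License

Rule 1: handles hazardous materials; is located in the designated historic district → Standard License required.
Rule 2: is located in the designated historic district; does not provide personal fitness instruction → Commercial Registration not required.
Rule 3: provides lodging to guests; floor area 13,300 square feet ≥ 13,000 square feet → General Business Certificate not required.
Rule 4: employees 42 > 22; floor area 13,300 square feet ≥ 2,100 square feet → Compliance Registration required.
Rule 5: floor area 13,300 square feet ≥ 2,200 square feet; employees 42 ≤ 66 → Compliance Permit not required.
Rule 6: does not collect or haul waste; employees 42 < 57; handles hazardous materials → Commercial License not required.
Rule 7: does not serve alcohol for on-premises consumption; is located in the designated historic district → Standard Authorization not required.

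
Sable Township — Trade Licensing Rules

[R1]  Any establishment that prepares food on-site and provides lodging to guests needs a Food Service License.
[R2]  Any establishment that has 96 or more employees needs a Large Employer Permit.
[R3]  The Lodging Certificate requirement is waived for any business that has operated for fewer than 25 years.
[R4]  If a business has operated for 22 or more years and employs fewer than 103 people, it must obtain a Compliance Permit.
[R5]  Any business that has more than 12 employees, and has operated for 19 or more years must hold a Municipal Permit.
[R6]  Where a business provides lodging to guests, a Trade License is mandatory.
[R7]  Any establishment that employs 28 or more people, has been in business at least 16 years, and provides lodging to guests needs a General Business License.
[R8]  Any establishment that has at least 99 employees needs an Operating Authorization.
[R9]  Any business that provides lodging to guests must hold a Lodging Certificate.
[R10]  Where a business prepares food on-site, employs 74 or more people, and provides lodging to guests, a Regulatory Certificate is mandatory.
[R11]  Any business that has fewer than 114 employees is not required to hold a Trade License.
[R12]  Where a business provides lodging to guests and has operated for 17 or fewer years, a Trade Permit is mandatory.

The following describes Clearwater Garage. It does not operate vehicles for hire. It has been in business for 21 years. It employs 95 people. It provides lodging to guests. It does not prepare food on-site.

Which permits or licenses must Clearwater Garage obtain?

General Business License, Municipal Permit

[R1] does not prepare food on-site; provides lodging to guests → Food Service License not required.
[R2] employees 95 < 96 → Large Employer Permit not required.
[R3] years in business 21 < 25 → exempt from Lodging Certificate.
[R4] years in business 21 < 22; employees 95 < 103 → Compliance Permit not required.
[R5] employees 95 > 12; years in business 21 ≥ 19 → Municipal Permit required.
[R6] provides lodging to guests → Trade License required.
[R7] employees 95 ≥ 28; years in business 21 ≥ 16; provides lodging to guests → General Business License required.
[R8] employees 95 < 99 → Operating Authorization not required.
[R9] provides lodging to guests → Lodging Certificate required.
[R10] does not prepare food on-site; employees 95 ≥ 74; provides lodging to guests → Regulatory Certificate not required.
[R11] employees 95 < 114 → exempt from Trade License.
[R12] provides lodging to guests; years in business 21 > 17 → Trade Permit not required.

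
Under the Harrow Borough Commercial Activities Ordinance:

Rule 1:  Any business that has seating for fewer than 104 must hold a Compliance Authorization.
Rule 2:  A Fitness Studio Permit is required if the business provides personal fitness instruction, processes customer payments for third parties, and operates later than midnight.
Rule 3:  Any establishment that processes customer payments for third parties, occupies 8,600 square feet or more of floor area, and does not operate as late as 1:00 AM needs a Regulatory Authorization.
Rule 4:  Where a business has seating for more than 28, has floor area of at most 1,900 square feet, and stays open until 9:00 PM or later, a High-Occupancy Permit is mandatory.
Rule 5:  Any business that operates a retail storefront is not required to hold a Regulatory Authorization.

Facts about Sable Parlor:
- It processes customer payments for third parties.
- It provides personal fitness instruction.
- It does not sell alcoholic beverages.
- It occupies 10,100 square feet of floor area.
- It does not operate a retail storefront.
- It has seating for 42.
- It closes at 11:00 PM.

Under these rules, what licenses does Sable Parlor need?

Rule 1: seating 42 < 104 → Compliance Authorization required.
Rule 2: provides personal fitness instruction; processes customer payments for third parties; closes 11:00 PM, at/before midnight → Fitness Studio Permit not required.
Rule 3: processes customer payments for third parties; floor area 10,100 square feet ≥ 8,600 square feet; closes 11:00 PM, at/before 1:00 AM → Regulatory Authorization required.
Rule 4: seating 42 > 28; floor area 10,100 square feet > 1,900 square feet; closes 11:00 PM, after 9:00 PM → High-Occupancy Permit not required.
Rule 5: does not operate a retail storefront → Regulatory Authorization exemption does not apply.

Compliance Authorization, Regulatory Authorization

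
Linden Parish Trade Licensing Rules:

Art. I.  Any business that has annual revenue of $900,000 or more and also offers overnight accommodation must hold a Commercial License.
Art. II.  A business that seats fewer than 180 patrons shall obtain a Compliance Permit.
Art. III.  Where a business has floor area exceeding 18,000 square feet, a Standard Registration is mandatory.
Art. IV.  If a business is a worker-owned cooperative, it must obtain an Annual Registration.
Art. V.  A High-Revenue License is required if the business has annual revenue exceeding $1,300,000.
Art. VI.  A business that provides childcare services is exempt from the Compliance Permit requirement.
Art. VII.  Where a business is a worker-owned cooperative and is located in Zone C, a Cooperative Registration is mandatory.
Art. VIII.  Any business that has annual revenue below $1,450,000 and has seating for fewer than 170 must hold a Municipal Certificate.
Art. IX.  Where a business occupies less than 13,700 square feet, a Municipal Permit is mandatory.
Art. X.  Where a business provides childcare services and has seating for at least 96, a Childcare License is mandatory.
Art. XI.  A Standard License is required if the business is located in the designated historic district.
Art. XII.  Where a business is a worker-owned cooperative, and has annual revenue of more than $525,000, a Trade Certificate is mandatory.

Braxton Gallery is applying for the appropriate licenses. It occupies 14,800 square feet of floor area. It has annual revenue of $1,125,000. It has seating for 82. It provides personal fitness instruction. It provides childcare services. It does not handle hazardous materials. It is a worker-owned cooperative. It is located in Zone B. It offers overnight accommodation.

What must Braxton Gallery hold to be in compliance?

Annual Registration, Commercial License, Municipal Certificate, Trade Certificate

Art. I. revenue $1,125,000 ≥ $900,000; offers overnight accommodation → Commercial License required.
Art. II. seating 82 < 180 → Compliance Permit required.
Art. III. floor area 14,800 square feet ≤ 18,000 square feet → Standard Registration not required.
Art. IV. is a worker-owned cooperative → Annual Registration required.
Art. V. revenue $1,125,000 ≤ $1,300,000 → High-Revenue License not required.
Art. VI. provides childcare services → exempt from Compliance Permit.
Art. VII. is a worker-owned cooperative; is located in Zone B (not: is located in Zone C) → Cooperative Registration not required.
Art. VIII. revenue $1,125,000 < $1,450,000; seating 82 < 170 → Municipal Certificate required.
Art. IX. floor area 14,800 square feet ≥ 13,700 square feet → Municipal Permit not required.
Art. X. provides childcare services; seating 82 < 96 → Childcare License not required.
Art. XI. is located in Zone B (not: is located in the designated historic district) → Standard License not required.
Art. XII. is a worker-owned cooperative; revenue $1,125,000 > $525,000 → Trade Certificate required.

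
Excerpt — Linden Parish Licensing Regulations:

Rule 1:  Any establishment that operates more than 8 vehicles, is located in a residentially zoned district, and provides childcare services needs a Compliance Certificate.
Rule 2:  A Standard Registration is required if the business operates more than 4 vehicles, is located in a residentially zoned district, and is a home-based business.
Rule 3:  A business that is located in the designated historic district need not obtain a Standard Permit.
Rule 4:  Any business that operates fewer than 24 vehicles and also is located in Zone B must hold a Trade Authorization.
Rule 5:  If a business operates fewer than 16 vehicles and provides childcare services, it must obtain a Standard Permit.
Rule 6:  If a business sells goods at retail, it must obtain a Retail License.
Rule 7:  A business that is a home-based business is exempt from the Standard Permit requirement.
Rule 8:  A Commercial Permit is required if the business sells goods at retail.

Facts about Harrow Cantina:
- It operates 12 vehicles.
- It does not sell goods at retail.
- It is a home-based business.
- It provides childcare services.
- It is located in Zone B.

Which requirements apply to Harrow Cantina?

Rule 1: vehicles 12 > 8; is located in Zone B (not: is located in a residentially zoned district); provides childcare services → Compliance Certificate not required.
Rule 2: vehicles 12 > 4; is located in Zone B (not: is located in a residentially zoned district); is a home-based business → Standard Registration not required.
Rule 3: is located in Zone B (not: is located in the designated historic district) → Standard Permit exemption does not apply.
Rule 4: vehicles 12 < 24; is located in Zone B → Trade Authorization required.
Rule 5: vehicles 12 < 16; provides childcare services → Standard Permit required.
Rule 6: does not sell goods at retail → Retail License not required.
Rule 7: is a home-based business → exempt from Standard Permit.
Rule 8: does not sell goods at retail → Commercial Permit not required.

Trade Authorization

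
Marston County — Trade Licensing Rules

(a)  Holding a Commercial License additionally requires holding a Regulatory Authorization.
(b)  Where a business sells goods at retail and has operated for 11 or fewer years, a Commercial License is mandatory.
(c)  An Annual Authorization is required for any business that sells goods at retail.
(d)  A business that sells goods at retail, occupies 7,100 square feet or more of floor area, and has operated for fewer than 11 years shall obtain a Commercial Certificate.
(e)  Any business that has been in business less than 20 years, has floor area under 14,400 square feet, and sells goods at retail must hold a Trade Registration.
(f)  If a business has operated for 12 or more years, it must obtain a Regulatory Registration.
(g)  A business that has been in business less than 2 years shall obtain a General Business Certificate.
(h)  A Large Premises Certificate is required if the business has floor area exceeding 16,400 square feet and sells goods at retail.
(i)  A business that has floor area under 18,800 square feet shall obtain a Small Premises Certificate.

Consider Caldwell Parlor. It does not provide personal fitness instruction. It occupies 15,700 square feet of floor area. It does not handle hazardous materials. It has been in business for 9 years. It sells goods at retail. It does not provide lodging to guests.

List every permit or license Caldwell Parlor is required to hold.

(a) Commercial License is required → Regulatory Authorization also required.
(b) sells goods at retail; years in business 9 ≤ 11 → Commercial License required.
(c) sells goods at retail → Annual Authorization required.
(d) sells goods at retail; floor area 15,700 square feet ≥ 7,100 square feet; years in business 9 < 11 → Commercial Certificate required.
(e) years in business 9 < 20; floor area 15,700 square feet ≥ 14,400 square feet; sells goods at retail → Trade Registration not required.
(f) years in business 9 < 12 → Regulatory Registration not required.
(g) years in business 9 ≥ 2 → General Business Certificate not required.
(h) floor area 15,700 square feet ≤ 16,400 square feet; sells goods at retail → Large Premises Certificate not required.
(i) floor area 15,700 square feet < 18,800 square feet → Small Premises Certificate required.

Annual Authorization, Commercial Certificate, Commercial License, Regulatory Authorization, Small Premises Certificate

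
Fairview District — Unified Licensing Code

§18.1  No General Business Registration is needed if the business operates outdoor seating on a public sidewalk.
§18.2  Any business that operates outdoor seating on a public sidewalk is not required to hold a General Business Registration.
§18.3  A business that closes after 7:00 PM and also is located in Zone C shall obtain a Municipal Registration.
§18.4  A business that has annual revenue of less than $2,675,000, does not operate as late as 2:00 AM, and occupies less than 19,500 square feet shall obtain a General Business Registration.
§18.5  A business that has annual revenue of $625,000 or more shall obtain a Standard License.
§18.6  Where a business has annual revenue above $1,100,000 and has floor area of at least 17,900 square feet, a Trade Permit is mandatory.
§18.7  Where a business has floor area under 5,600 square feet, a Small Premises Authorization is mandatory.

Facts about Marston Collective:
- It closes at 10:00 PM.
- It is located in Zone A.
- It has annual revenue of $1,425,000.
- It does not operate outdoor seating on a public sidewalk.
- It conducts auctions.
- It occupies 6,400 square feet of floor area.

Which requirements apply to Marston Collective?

General Business Registration, Standard License

§18.1 does not operate outdoor seating on a public sidewalk → General Business Registration exemption does not apply.
§18.2 does not operate outdoor seating on a public sidewalk → General Business Registration exemption does not apply.
§18.3 closes 10:00 PM, after 7:00 PM; is located in Zone A (not: is located in Zone C) → Municipal Registration not required.
§18.4 revenue $1,425,000 < $2,675,000; closes 10:00 PM, at/before 2:00 AM; floor area 6,400 square feet < 19,500 square feet → General Business Registration required.
§18.5 revenue $1,425,000 ≥ $625,000 → Standard License required.
§18.6 revenue $1,425,000 > $1,100,000; floor area 6,400 square feet < 17,900 square feet → Trade Permit not required.
§18.7 floor area 6,400 square feet ≥ 5,600 square feet → Small Premises Authorization not required.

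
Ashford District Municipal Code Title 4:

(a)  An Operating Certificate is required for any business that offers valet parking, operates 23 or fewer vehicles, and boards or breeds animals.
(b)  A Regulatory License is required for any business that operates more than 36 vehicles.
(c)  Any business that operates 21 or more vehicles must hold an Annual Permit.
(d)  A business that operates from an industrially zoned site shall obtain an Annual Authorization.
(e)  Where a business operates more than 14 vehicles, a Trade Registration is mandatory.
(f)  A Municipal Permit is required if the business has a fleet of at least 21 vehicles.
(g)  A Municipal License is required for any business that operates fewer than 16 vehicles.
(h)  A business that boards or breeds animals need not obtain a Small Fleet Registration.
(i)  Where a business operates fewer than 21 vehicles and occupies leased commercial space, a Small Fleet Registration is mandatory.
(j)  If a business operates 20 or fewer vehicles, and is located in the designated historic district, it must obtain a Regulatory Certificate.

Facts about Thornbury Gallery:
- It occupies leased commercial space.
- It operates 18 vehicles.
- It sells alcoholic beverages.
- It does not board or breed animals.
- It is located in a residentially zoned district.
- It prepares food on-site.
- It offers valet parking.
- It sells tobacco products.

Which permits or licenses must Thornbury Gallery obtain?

Small Fleet Registration, Trade Registration

(a) offers valet parking; vehicles 18 ≤ 23; does not board or breed animals → Operating Certificate not required.
(b) vehicles 18 ≤ 36 → Regulatory License not required.
(c) vehicles 18 < 21 → Annual Permit not required.
(d) occupies leased commercial space (not: operates from an industrially zoned site) → Annual Authorization not required.
(e) vehicles 18 > 14 → Trade Registration required.
(f) vehicles 18 < 21 → Municipal Permit not required.
(g) vehicles 18 ≥ 16 → Municipal License not required.
(h) does not board or breed animals → Small Fleet Registration exemption does not apply.
(i) vehicles 18 < 21; occupies leased commercial space → Small Fleet Registration required.
(j) vehicles 18 ≤ 20; is located in a residentially zoned district (not: is located in the designated historic district) → Regulatory Certificate not required.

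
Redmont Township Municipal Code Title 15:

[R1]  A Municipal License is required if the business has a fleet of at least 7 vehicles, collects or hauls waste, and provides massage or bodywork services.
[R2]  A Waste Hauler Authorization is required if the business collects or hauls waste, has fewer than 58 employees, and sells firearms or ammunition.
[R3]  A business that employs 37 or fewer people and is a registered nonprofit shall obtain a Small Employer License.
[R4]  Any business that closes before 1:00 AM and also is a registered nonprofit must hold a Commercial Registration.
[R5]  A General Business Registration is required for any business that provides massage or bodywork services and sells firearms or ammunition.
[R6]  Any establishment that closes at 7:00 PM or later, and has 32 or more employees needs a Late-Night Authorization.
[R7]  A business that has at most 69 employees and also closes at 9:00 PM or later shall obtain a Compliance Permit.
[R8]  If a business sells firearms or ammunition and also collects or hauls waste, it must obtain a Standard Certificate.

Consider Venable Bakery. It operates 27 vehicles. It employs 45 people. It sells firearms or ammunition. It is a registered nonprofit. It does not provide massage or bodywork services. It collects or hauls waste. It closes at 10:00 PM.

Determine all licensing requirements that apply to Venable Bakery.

[R1] vehicles 27 ≥ 7; collects or hauls waste; does not provide massage or bodywork services → Municipal License not required.
[R2] collects or hauls waste; employees 45 < 58; sells firearms or ammunition → Waste Hauler Authorization required.
[R3] employees 45 > 37; is a registered nonprofit → Small Employer License not required.
[R4] closes 10:00 PM, at/before 1:00 AM; is a registered nonprofit → Commercial Registration required.
[R5] does not provide massage or bodywork services; sells firearms or ammunition → General Business Registration not required.
[R6] closes 10:00 PM, after 7:00 PM; employees 45 ≥ 32 → Late-Night Authorization required.
[R7] employees 45 ≤ 69; closes 10:00 PM, after 9:00 PM → Compliance Permit required.
[R8] sells firearms or ammunition; collects or hauls waste → Standard Certificate required.

Commercial Registration, Compliance Permit, Late-Night Authorization, Standard Certificate, Waste Hauler Authorization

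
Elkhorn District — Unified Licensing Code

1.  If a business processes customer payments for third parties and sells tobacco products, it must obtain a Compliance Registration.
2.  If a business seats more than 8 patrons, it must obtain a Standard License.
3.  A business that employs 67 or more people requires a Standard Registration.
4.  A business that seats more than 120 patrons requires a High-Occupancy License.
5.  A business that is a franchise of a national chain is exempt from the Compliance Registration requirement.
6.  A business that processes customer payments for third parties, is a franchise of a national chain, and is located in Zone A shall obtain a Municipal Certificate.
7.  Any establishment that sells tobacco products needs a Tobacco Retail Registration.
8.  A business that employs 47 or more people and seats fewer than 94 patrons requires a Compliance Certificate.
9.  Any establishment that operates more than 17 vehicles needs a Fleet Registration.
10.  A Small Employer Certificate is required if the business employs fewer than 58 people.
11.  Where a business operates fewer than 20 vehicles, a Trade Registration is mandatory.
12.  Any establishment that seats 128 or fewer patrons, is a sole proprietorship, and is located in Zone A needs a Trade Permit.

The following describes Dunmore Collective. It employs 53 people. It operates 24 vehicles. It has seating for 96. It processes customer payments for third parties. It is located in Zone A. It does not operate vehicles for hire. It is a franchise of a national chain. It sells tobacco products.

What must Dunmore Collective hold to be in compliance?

Fleet Registration, Municipal Certificate, Small Employer Certificate, Standard License, Tobacco Retail Registration

1. processes customer payments for third parties; sells tobacco products → Compliance Registration required.
2. seating 96 > 8 → Standard License required.
3. employees 53 < 67 → Standard Registration not required.
4. seating 96 ≤ 120 → High-Occupancy License not required.
5. is a franchise of a national chain → exempt from Compliance Registration.
6. processes customer payments for third parties; is a franchise of a national chain; is located in Zone A → Municipal Certificate required.
7. sells tobacco products → Tobacco Retail Registration required.
8. employees 53 ≥ 47; seating 96 ≥ 94 → Compliance Certificate not required.
9. vehicles 24 > 17 → Fleet Registration required.
10. employees 53 < 58 → Small Employer Certificate required.
11. vehicles 24 ≥ 20 → Trade Registration not required.
12. seating 96 ≤ 128; is a franchise of a national chain (not: is a sole proprietorship); is located in Zone A → Trade Permit not required.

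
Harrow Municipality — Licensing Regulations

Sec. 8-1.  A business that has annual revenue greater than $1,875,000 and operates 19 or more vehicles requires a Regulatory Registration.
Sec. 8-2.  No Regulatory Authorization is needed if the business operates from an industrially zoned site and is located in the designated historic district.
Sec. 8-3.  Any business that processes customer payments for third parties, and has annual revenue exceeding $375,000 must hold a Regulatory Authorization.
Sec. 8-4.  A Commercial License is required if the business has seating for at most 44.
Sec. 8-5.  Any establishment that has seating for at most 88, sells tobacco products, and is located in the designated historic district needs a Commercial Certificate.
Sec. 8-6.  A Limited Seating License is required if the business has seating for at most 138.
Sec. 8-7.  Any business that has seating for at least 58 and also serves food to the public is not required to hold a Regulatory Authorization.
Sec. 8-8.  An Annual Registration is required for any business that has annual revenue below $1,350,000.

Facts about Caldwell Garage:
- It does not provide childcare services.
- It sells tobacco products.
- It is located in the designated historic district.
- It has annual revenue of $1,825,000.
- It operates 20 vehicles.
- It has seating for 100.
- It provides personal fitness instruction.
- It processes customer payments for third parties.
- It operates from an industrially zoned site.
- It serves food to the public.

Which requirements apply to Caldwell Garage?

Sec. 8-1. revenue $1,825,000 ≤ $1,875,000; vehicles 20 ≥ 19 → Regulatory Registration not required.
Sec. 8-2. operates from an industrially zoned site; is located in the designated historic district → exempt from Regulatory Authorization.
Sec. 8-3. processes customer payments for third parties; revenue $1,825,000 > $375,000 → Regulatory Authorization required.
Sec. 8-4. seating 100 > 44 → Commercial License not required.
Sec. 8-5. seating 100 > 88; sells tobacco products; is located in the designated historic district → Commercial Certificate not required.
Sec. 8-6. seating 100 ≤ 138 → Limited Seating License required.
Sec. 8-7. seating 100 ≥ 58; serves food to the public → exempt from Regulatory Authorization.
Sec. 8-8. revenue $1,825,000 ≥ $1,350,000 → Annual Registration not required.

Limited Seating License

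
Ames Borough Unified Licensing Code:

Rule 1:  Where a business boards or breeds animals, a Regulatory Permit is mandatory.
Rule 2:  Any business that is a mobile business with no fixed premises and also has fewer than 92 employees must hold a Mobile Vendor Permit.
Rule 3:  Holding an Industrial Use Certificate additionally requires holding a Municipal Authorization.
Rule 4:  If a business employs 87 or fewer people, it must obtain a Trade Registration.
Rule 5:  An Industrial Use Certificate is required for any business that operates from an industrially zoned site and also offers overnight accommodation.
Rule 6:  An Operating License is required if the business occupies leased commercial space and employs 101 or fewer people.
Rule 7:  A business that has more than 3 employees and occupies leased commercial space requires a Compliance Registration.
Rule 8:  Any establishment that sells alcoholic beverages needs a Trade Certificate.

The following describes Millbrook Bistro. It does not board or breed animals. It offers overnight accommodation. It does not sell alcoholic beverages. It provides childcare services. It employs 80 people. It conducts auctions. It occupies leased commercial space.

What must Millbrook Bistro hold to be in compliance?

Rule 1: does not board or breed animals → Regulatory Permit not required.
Rule 2: occupies leased commercial space (not: is a mobile business with no fixed premises); employees 80 < 92 → Mobile Vendor Permit not required.
Rule 3: Industrial Use Certificate is not required → no effect.
Rule 4: employees 80 ≤ 87 → Trade Registration required.
Rule 5: occupies leased commercial space (not: operates from an industrially zoned site); offers overnight accommodation → Industrial Use Certificate not required.
Rule 6: occupies leased commercial space; employees 80 ≤ 101 → Operating License required.
Rule 7: employees 80 > 3; occupies leased commercial space → Compliance Registration required.
Rule 8: does not sell alcoholic beverages → Trade Certificate not required.

Compliance Registration, Operating License, Trade Registration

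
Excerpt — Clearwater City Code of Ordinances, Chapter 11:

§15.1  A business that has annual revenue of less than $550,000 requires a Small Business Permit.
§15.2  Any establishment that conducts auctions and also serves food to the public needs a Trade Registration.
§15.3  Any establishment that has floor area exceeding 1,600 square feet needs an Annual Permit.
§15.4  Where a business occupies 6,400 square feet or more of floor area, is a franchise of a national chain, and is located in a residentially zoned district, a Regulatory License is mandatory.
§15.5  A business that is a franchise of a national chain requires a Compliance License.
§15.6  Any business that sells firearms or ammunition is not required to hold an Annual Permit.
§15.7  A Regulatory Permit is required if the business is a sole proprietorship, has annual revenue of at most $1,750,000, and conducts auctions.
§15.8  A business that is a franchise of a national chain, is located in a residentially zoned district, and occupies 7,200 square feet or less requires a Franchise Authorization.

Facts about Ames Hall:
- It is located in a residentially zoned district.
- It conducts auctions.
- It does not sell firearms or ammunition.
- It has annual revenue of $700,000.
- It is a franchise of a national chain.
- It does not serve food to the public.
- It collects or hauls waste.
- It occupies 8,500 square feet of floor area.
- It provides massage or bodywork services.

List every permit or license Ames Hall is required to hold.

§15.1 revenue $700,000 ≥ $550,000 → Small Business Permit not required.
§15.2 conducts auctions; does not serve food to the public → Trade Registration not required.
§15.3 floor area 8,500 square feet > 1,600 square feet → Annual Permit required.
§15.4 floor area 8,500 square feet ≥ 6,400 square feet; is a franchise of a national chain; is located in a residentially zoned district → Regulatory License required.
§15.5 is a franchise of a national chain → Compliance License required.
§15.6 does not sell firearms or ammunition → Annual Permit exemption does not apply.
§15.7 is a franchise of a national chain (not: is a sole proprietorship); revenue $700,000 ≤ $1,750,000; conducts auctions → Regulatory Permit not required.
§15.8 is a franchise of a national chain; is located in a residentially zoned district; floor area 8,500 square feet > 7,200 square feet → Franchise Authorization not required.

Annual Permit, Compliance License, Regulatory License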